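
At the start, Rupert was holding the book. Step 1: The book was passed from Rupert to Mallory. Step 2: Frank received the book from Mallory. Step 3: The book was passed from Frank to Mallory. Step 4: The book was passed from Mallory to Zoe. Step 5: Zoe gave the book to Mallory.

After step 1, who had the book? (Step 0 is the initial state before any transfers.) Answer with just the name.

Answer: Mallory

Derivation:
Tracking the book holder through step 1:
After step 0 (start): Rupert
After step 1: Mallory

At step 1, the holder is Mallory.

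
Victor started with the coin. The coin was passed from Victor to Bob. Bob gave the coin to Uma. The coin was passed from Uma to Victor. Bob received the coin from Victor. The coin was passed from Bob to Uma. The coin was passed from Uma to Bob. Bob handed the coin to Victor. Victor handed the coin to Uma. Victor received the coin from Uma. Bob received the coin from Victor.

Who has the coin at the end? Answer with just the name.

Answer: Bob

Derivation:
Tracking the coin through each event:
Start: Victor has the coin.
After event 1: Bob has the coin.
After event 2: Uma has the coin.
After event 3: Victor has the coin.
After event 4: Bob has the coin.
After event 5: Uma has the coin.
After event 6: Bob has the coin.
After event 7: Victor has the coin.
After event 8: Uma has the coin.
After event 9: Victor has the coin.
After event 10: Bob has the coin.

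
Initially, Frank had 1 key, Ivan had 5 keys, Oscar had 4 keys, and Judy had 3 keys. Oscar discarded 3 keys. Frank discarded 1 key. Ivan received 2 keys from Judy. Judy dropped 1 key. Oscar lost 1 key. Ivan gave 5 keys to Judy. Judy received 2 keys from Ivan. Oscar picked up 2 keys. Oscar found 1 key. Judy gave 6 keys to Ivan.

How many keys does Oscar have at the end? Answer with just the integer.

Tracking counts step by step:
Start: Frank=1, Ivan=5, Oscar=4, Judy=3
Event 1 (Oscar -3): Oscar: 4 -> 1. State: Frank=1, Ivan=5, Oscar=1, Judy=3
Event 2 (Frank -1): Frank: 1 -> 0. State: Frank=0, Ivan=5, Oscar=1, Judy=3
Event 3 (Judy -> Ivan, 2): Judy: 3 -> 1, Ivan: 5 -> 7. State: Frank=0, Ivan=7, Oscar=1, Judy=1
Event 4 (Judy -1): Judy: 1 -> 0. State: Frank=0, Ivan=7, Oscar=1, Judy=0
Event 5 (Oscar -1): Oscar: 1 -> 0. State: Frank=0, Ivan=7, Oscar=0, Judy=0
Event 6 (Ivan -> Judy, 5): Ivan: 7 -> 2, Judy: 0 -> 5. State: Frank=0, Ivan=2, Oscar=0, Judy=5
Event 7 (Ivan -> Judy, 2): Ivan: 2 -> 0, Judy: 5 -> 7. State: Frank=0, Ivan=0, Oscar=0, Judy=7
Event 8 (Oscar +2): Oscar: 0 -> 2. State: Frank=0, Ivan=0, Oscar=2, Judy=7
Event 9 (Oscar +1): Oscar: 2 -> 3. State: Frank=0, Ivan=0, Oscar=3, Judy=7
Event 10 (Judy -> Ivan, 6): Judy: 7 -> 1, Ivan: 0 -> 6. State: Frank=0, Ivan=6, Oscar=3, Judy=1

Oscar's final count: 3

Answer: 3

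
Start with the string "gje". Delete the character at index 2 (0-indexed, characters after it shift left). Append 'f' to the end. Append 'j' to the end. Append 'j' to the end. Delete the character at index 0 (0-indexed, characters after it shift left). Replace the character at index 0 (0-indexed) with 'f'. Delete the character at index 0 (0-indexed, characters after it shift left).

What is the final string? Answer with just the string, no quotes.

Applying each edit step by step:
Start: "gje"
Op 1 (delete idx 2 = 'e'): "gje" -> "gj"
Op 2 (append 'f'): "gj" -> "gjf"
Op 3 (append 'j'): "gjf" -> "gjfj"
Op 4 (append 'j'): "gjfj" -> "gjfjj"
Op 5 (delete idx 0 = 'g'): "gjfjj" -> "jfjj"
Op 6 (replace idx 0: 'j' -> 'f'): "jfjj" -> "ffjj"
Op 7 (delete idx 0 = 'f'): "ffjj" -> "fjj"

Answer: fjj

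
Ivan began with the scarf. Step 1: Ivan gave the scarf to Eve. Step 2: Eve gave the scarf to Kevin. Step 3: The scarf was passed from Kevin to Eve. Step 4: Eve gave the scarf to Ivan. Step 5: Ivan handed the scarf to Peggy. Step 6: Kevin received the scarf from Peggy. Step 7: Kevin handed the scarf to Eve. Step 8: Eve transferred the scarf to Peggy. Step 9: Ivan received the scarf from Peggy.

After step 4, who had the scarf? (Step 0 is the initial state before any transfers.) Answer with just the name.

Answer: Ivan

Derivation:
Tracking the scarf holder through step 4:
After step 0 (start): Ivan
After step 1: Eve
After step 2: Kevin
After step 3: Eve
After step 4: Ivan

At step 4, the holder is Ivan.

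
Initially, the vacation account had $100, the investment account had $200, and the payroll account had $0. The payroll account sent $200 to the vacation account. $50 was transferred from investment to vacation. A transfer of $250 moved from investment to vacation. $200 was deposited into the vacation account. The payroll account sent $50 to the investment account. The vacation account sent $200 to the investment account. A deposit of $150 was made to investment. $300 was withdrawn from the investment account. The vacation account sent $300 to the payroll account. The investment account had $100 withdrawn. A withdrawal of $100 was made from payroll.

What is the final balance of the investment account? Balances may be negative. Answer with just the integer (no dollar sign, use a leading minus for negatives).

Tracking account balances step by step:
Start: vacation=100, investment=200, payroll=0
Event 1 (transfer 200 payroll -> vacation): payroll: 0 - 200 = -200, vacation: 100 + 200 = 300. Balances: vacation=300, investment=200, payroll=-200
Event 2 (transfer 50 investment -> vacation): investment: 200 - 50 = 150, vacation: 300 + 50 = 350. Balances: vacation=350, investment=150, payroll=-200
Event 3 (transfer 250 investment -> vacation): investment: 150 - 250 = -100, vacation: 350 + 250 = 600. Balances: vacation=600, investment=-100, payroll=-200
Event 4 (deposit 200 to vacation): vacation: 600 + 200 = 800. Balances: vacation=800, investment=-100, payroll=-200
Event 5 (transfer 50 payroll -> investment): payroll: -200 - 50 = -250, investment: -100 + 50 = -50. Balances: vacation=800, investment=-50, payroll=-250
Event 6 (transfer 200 vacation -> investment): vacation: 800 - 200 = 600, investment: -50 + 200 = 150. Balances: vacation=600, investment=150, payroll=-250
Event 7 (deposit 150 to investment): investment: 150 + 150 = 300. Balances: vacation=600, investment=300, payroll=-250
Event 8 (withdraw 300 from investment): investment: 300 - 300 = 0. Balances: vacation=600, investment=0, payroll=-250
Event 9 (transfer 300 vacation -> payroll): vacation: 600 - 300 = 300, payroll: -250 + 300 = 50. Balances: vacation=300, investment=0, payroll=50
Event 10 (withdraw 100 from investment): investment: 0 - 100 = -100. Balances: vacation=300, investment=-100, payroll=50
Event 11 (withdraw 100 from payroll): payroll: 50 - 100 = -50. Balances: vacation=300, investment=-100, payroll=-50

Final balance of investment: -100

Answer: -100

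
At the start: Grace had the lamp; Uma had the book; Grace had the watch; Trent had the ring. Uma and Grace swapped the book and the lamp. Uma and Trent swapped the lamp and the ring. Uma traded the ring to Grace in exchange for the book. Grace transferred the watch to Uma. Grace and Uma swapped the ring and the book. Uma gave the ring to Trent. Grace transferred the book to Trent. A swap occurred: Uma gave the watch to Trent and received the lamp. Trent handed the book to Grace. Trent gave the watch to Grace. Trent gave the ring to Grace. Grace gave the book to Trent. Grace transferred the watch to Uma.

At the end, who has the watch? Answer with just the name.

Tracking all object holders:
Start: lamp:Grace, book:Uma, watch:Grace, ring:Trent
Event 1 (swap book<->lamp: now book:Grace, lamp:Uma). State: lamp:Uma, book:Grace, watch:Grace, ring:Trent
Event 2 (swap lamp<->ring: now lamp:Trent, ring:Uma). State: lamp:Trent, book:Grace, watch:Grace, ring:Uma
Event 3 (swap ring<->book: now ring:Grace, book:Uma). State: lamp:Trent, book:Uma, watch:Grace, ring:Grace
Event 4 (give watch: Grace -> Uma). State: lamp:Trent, book:Uma, watch:Uma, ring:Grace
Event 5 (swap ring<->book: now ring:Uma, book:Grace). State: lamp:Trent, book:Grace, watch:Uma, ring:Uma
Event 6 (give ring: Uma -> Trent). State: lamp:Trent, book:Grace, watch:Uma, ring:Trent
Event 7 (give book: Grace -> Trent). State: lamp:Trent, book:Trent, watch:Uma, ring:Trent
Event 8 (swap watch<->lamp: now watch:Trent, lamp:Uma). State: lamp:Uma, book:Trent, watch:Trent, ring:Trent
Event 9 (give book: Trent -> Grace). State: lamp:Uma, book:Grace, watch:Trent, ring:Trent
Event 10 (give watch: Trent -> Grace). State: lamp:Uma, book:Grace, watch:Grace, ring:Trent
Event 11 (give ring: Trent -> Grace). State: lamp:Uma, book:Grace, watch:Grace, ring:Grace
Event 12 (give book: Grace -> Trent). State: lamp:Uma, book:Trent, watch:Grace, ring:Grace
Event 13 (give watch: Grace -> Uma). State: lamp:Uma, book:Trent, watch:Uma, ring:Grace

Final state: lamp:Uma, book:Trent, watch:Uma, ring:Grace
The watch is held by Uma.

Answer: Uma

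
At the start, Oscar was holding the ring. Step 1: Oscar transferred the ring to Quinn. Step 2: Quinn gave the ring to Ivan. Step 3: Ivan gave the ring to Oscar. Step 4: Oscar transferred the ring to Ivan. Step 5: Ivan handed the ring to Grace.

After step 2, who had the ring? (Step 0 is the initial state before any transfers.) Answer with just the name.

Tracking the ring holder through step 2:
After step 0 (start): Oscar
After step 1: Quinn
After step 2: Ivan

At step 2, the holder is Ivan.

Answer: Ivan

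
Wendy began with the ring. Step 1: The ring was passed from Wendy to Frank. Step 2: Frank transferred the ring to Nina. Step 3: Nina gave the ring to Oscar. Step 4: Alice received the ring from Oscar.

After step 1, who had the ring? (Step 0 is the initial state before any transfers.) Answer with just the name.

Answer: Frank

Derivation:
Tracking the ring holder through step 1:
After step 0 (start): Wendy
After step 1: Frank

At step 1, the holder is Frank.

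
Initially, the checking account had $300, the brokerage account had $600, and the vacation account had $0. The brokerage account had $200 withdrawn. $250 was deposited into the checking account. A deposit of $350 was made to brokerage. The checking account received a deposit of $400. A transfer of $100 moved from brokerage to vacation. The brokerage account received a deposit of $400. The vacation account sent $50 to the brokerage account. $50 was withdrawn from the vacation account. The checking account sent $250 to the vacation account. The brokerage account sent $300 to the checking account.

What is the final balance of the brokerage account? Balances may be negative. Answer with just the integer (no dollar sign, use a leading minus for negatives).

Tracking account balances step by step:
Start: checking=300, brokerage=600, vacation=0
Event 1 (withdraw 200 from brokerage): brokerage: 600 - 200 = 400. Balances: checking=300, brokerage=400, vacation=0
Event 2 (deposit 250 to checking): checking: 300 + 250 = 550. Balances: checking=550, brokerage=400, vacation=0
Event 3 (deposit 350 to brokerage): brokerage: 400 + 350 = 750. Balances: checking=550, brokerage=750, vacation=0
Event 4 (deposit 400 to checking): checking: 550 + 400 = 950. Balances: checking=950, brokerage=750, vacation=0
Event 5 (transfer 100 brokerage -> vacation): brokerage: 750 - 100 = 650, vacation: 0 + 100 = 100. Balances: checking=950, brokerage=650, vacation=100
Event 6 (deposit 400 to brokerage): brokerage: 650 + 400 = 1050. Balances: checking=950, brokerage=1050, vacation=100
Event 7 (transfer 50 vacation -> brokerage): vacation: 100 - 50 = 50, brokerage: 1050 + 50 = 1100. Balances: checking=950, brokerage=1100, vacation=50
Event 8 (withdraw 50 from vacation): vacation: 50 - 50 = 0. Balances: checking=950, brokerage=1100, vacation=0
Event 9 (transfer 250 checking -> vacation): checking: 950 - 250 = 700, vacation: 0 + 250 = 250. Balances: checking=700, brokerage=1100, vacation=250
Event 10 (transfer 300 brokerage -> checking): brokerage: 1100 - 300 = 800, checking: 700 + 300 = 1000. Balances: checking=1000, brokerage=800, vacation=250

Final balance of brokerage: 800

Answer: 800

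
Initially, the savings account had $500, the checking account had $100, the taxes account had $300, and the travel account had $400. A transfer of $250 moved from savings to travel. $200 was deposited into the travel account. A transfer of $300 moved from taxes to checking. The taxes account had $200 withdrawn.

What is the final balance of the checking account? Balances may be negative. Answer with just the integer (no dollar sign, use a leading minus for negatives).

Answer: 400

Derivation:
Tracking account balances step by step:
Start: savings=500, checking=100, taxes=300, travel=400
Event 1 (transfer 250 savings -> travel): savings: 500 - 250 = 250, travel: 400 + 250 = 650. Balances: savings=250, checking=100, taxes=300, travel=650
Event 2 (deposit 200 to travel): travel: 650 + 200 = 850. Balances: savings=250, checking=100, taxes=300, travel=850
Event 3 (transfer 300 taxes -> checking): taxes: 300 - 300 = 0, checking: 100 + 300 = 400. Balances: savings=250, checking=400, taxes=0, travel=850
Event 4 (withdraw 200 from taxes): taxes: 0 - 200 = -200. Balances: savings=250, checking=400, taxes=-200, travel=850

Final balance of checking: 400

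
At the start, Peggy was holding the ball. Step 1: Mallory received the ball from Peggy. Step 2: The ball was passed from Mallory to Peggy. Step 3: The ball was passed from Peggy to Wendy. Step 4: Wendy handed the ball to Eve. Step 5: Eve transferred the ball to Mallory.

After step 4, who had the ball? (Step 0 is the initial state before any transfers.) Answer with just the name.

Answer: Eve

Derivation:
Tracking the ball holder through step 4:
After step 0 (start): Peggy
After step 1: Mallory
After step 2: Peggy
After step 3: Wendy
After step 4: Eve

At step 4, the holder is Eve.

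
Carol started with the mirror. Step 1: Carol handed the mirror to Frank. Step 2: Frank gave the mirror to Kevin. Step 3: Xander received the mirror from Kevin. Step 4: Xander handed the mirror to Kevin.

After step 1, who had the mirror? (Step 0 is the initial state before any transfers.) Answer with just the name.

Tracking the mirror holder through step 1:
After step 0 (start): Carol
After step 1: Frank

At step 1, the holder is Frank.

Answer: Frank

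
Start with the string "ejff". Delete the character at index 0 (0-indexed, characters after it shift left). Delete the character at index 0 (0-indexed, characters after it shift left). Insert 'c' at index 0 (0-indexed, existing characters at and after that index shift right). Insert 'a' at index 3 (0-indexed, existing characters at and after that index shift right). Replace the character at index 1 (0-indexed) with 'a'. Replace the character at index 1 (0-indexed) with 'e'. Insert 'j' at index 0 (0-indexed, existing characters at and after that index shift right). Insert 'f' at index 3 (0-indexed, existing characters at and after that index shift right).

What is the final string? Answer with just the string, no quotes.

Applying each edit step by step:
Start: "ejff"
Op 1 (delete idx 0 = 'e'): "ejff" -> "jff"
Op 2 (delete idx 0 = 'j'): "jff" -> "ff"
Op 3 (insert 'c' at idx 0): "ff" -> "cff"
Op 4 (insert 'a' at idx 3): "cff" -> "cffa"
Op 5 (replace idx 1: 'f' -> 'a'): "cffa" -> "cafa"
Op 6 (replace idx 1: 'a' -> 'e'): "cafa" -> "cefa"
Op 7 (insert 'j' at idx 0): "cefa" -> "jcefa"
Op 8 (insert 'f' at idx 3): "jcefa" -> "jceffa"

Answer: jceffa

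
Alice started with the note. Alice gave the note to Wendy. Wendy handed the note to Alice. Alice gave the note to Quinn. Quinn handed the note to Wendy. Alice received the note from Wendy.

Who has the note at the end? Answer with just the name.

Answer: Alice

Derivation:
Tracking the note through each event:
Start: Alice has the note.
After event 1: Wendy has the note.
After event 2: Alice has the note.
After event 3: Quinn has the note.
After event 4: Wendy has the note.
After event 5: Alice has the note.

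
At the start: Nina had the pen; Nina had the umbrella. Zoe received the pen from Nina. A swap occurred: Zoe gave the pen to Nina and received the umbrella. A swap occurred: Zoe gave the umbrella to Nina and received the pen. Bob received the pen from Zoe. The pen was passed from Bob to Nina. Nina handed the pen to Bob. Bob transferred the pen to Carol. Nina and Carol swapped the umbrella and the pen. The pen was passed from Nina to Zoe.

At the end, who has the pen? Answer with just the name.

Tracking all object holders:
Start: pen:Nina, umbrella:Nina
Event 1 (give pen: Nina -> Zoe). State: pen:Zoe, umbrella:Nina
Event 2 (swap pen<->umbrella: now pen:Nina, umbrella:Zoe). State: pen:Nina, umbrella:Zoe
Event 3 (swap umbrella<->pen: now umbrella:Nina, pen:Zoe). State: pen:Zoe, umbrella:Nina
Event 4 (give pen: Zoe -> Bob). State: pen:Bob, umbrella:Nina
Event 5 (give pen: Bob -> Nina). State: pen:Nina, umbrella:Nina
Event 6 (give pen: Nina -> Bob). State: pen:Bob, umbrella:Nina
Event 7 (give pen: Bob -> Carol). State: pen:Carol, umbrella:Nina
Event 8 (swap umbrella<->pen: now umbrella:Carol, pen:Nina). State: pen:Nina, umbrella:Carol
Event 9 (give pen: Nina -> Zoe). State: pen:Zoe, umbrella:Carol

Final state: pen:Zoe, umbrella:Carol
The pen is held by Zoe.

Answer: Zoe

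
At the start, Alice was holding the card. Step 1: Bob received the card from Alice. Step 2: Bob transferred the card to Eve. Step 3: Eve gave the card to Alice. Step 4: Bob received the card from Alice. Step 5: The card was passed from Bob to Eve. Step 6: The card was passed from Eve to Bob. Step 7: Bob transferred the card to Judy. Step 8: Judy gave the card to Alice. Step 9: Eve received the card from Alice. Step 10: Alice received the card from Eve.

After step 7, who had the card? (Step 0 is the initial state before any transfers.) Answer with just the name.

Answer: Judy

Derivation:
Tracking the card holder through step 7:
After step 0 (start): Alice
After step 1: Bob
After step 2: Eve
After step 3: Alice
After step 4: Bob
After step 5: Eve
After step 6: Bob
After step 7: Judy

At step 7, the holder is Judy.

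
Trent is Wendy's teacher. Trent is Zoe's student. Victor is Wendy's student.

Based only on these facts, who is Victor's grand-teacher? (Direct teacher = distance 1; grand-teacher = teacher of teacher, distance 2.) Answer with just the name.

Reconstructing the teacher chain from the given facts:
  Zoe -> Trent -> Wendy -> Victor
(each arrow means 'teacher of the next')
Positions in the chain (0 = top):
  position of Zoe: 0
  position of Trent: 1
  position of Wendy: 2
  position of Victor: 3

Victor is at position 3; the grand-teacher is 2 steps up the chain, i.e. position 1: Trent.

Answer: Trent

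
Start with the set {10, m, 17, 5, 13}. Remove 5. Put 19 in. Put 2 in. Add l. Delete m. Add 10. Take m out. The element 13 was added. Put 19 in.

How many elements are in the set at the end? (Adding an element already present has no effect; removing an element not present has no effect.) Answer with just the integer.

Answer: 6

Derivation:
Tracking the set through each operation:
Start: {10, 13, 17, 5, m}
Event 1 (remove 5): removed. Set: {10, 13, 17, m}
Event 2 (add 19): added. Set: {10, 13, 17, 19, m}
Event 3 (add 2): added. Set: {10, 13, 17, 19, 2, m}
Event 4 (add l): added. Set: {10, 13, 17, 19, 2, l, m}
Event 5 (remove m): removed. Set: {10, 13, 17, 19, 2, l}
Event 6 (add 10): already present, no change. Set: {10, 13, 17, 19, 2, l}
Event 7 (remove m): not present, no change. Set: {10, 13, 17, 19, 2, l}
Event 8 (add 13): already present, no change. Set: {10, 13, 17, 19, 2, l}
Event 9 (add 19): already present, no change. Set: {10, 13, 17, 19, 2, l}

Final set: {10, 13, 17, 19, 2, l} (size 6)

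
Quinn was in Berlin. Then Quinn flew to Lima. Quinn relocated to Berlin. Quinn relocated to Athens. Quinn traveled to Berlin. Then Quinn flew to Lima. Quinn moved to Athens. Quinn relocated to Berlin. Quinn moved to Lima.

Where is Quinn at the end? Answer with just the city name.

Answer: Lima

Derivation:
Tracking Quinn's location:
Start: Quinn is in Berlin.
After move 1: Berlin -> Lima. Quinn is in Lima.
After move 2: Lima -> Berlin. Quinn is in Berlin.
After move 3: Berlin -> Athens. Quinn is in Athens.
After move 4: Athens -> Berlin. Quinn is in Berlin.
After move 5: Berlin -> Lima. Quinn is in Lima.
After move 6: Lima -> Athens. Quinn is in Athens.
After move 7: Athens -> Berlin. Quinn is in Berlin.
After move 8: Berlin -> Lima. Quinn is in Lima.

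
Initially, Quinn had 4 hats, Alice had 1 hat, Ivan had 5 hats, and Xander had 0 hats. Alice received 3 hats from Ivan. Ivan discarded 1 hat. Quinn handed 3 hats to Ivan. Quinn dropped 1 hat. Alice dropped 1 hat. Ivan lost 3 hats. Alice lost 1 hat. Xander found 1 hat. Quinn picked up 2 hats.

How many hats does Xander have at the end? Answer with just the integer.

Answer: 1

Derivation:
Tracking counts step by step:
Start: Quinn=4, Alice=1, Ivan=5, Xander=0
Event 1 (Ivan -> Alice, 3): Ivan: 5 -> 2, Alice: 1 -> 4. State: Quinn=4, Alice=4, Ivan=2, Xander=0
Event 2 (Ivan -1): Ivan: 2 -> 1. State: Quinn=4, Alice=4, Ivan=1, Xander=0
Event 3 (Quinn -> Ivan, 3): Quinn: 4 -> 1, Ivan: 1 -> 4. State: Quinn=1, Alice=4, Ivan=4, Xander=0
Event 4 (Quinn -1): Quinn: 1 -> 0. State: Quinn=0, Alice=4, Ivan=4, Xander=0
Event 5 (Alice -1): Alice: 4 -> 3. State: Quinn=0, Alice=3, Ivan=4, Xander=0
Event 6 (Ivan -3): Ivan: 4 -> 1. State: Quinn=0, Alice=3, Ivan=1, Xander=0
Event 7 (Alice -1): Alice: 3 -> 2. State: Quinn=0, Alice=2, Ivan=1, Xander=0
Event 8 (Xander +1): Xander: 0 -> 1. State: Quinn=0, Alice=2, Ivan=1, Xander=1
Event 9 (Quinn +2): Quinn: 0 -> 2. State: Quinn=2, Alice=2, Ivan=1, Xander=1

Xander's final count: 1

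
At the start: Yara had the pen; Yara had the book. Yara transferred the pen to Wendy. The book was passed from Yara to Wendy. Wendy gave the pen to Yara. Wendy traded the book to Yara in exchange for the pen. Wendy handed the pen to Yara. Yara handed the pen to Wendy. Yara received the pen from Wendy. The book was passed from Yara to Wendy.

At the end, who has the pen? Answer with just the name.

Tracking all object holders:
Start: pen:Yara, book:Yara
Event 1 (give pen: Yara -> Wendy). State: pen:Wendy, book:Yara
Event 2 (give book: Yara -> Wendy). State: pen:Wendy, book:Wendy
Event 3 (give pen: Wendy -> Yara). State: pen:Yara, book:Wendy
Event 4 (swap book<->pen: now book:Yara, pen:Wendy). State: pen:Wendy, book:Yara
Event 5 (give pen: Wendy -> Yara). State: pen:Yara, book:Yara
Event 6 (give pen: Yara -> Wendy). State: pen:Wendy, book:Yara
Event 7 (give pen: Wendy -> Yara). State: pen:Yara, book:Yara
Event 8 (give book: Yara -> Wendy). State: pen:Yara, book:Wendy

Final state: pen:Yara, book:Wendy
The pen is held by Yara.

Answer: Yara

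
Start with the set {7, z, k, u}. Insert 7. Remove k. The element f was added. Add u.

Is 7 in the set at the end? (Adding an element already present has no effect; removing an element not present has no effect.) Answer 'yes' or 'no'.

Tracking the set through each operation:
Start: {7, k, u, z}
Event 1 (add 7): already present, no change. Set: {7, k, u, z}
Event 2 (remove k): removed. Set: {7, u, z}
Event 3 (add f): added. Set: {7, f, u, z}
Event 4 (add u): already present, no change. Set: {7, f, u, z}

Final set: {7, f, u, z} (size 4)
7 is in the final set.

Answer: yes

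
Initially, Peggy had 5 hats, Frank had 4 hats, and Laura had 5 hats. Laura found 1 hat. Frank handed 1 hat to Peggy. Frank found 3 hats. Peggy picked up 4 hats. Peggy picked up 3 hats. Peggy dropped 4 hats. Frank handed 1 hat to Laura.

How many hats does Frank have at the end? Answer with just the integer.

Tracking counts step by step:
Start: Peggy=5, Frank=4, Laura=5
Event 1 (Laura +1): Laura: 5 -> 6. State: Peggy=5, Frank=4, Laura=6
Event 2 (Frank -> Peggy, 1): Frank: 4 -> 3, Peggy: 5 -> 6. State: Peggy=6, Frank=3, Laura=6
Event 3 (Frank +3): Frank: 3 -> 6. State: Peggy=6, Frank=6, Laura=6
Event 4 (Peggy +4): Peggy: 6 -> 10. State: Peggy=10, Frank=6, Laura=6
Event 5 (Peggy +3): Peggy: 10 -> 13. State: Peggy=13, Frank=6, Laura=6
Event 6 (Peggy -4): Peggy: 13 -> 9. State: Peggy=9, Frank=6, Laura=6
Event 7 (Frank -> Laura, 1): Frank: 6 -> 5, Laura: 6 -> 7. State: Peggy=9, Frank=5, Laura=7

Frank's final count: 5

Answer: 5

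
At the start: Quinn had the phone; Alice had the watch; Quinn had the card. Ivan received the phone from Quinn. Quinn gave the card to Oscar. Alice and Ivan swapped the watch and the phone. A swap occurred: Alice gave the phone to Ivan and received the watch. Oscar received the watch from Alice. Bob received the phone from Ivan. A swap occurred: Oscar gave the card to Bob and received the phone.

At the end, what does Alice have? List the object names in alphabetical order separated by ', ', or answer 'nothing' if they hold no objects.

Answer: nothing

Derivation:
Tracking all object holders:
Start: phone:Quinn, watch:Alice, card:Quinn
Event 1 (give phone: Quinn -> Ivan). State: phone:Ivan, watch:Alice, card:Quinn
Event 2 (give card: Quinn -> Oscar). State: phone:Ivan, watch:Alice, card:Oscar
Event 3 (swap watch<->phone: now watch:Ivan, phone:Alice). State: phone:Alice, watch:Ivan, card:Oscar
Event 4 (swap phone<->watch: now phone:Ivan, watch:Alice). State: phone:Ivan, watch:Alice, card:Oscar
Event 5 (give watch: Alice -> Oscar). State: phone:Ivan, watch:Oscar, card:Oscar
Event 6 (give phone: Ivan -> Bob). State: phone:Bob, watch:Oscar, card:Oscar
Event 7 (swap card<->phone: now card:Bob, phone:Oscar). State: phone:Oscar, watch:Oscar, card:Bob

Final state: phone:Oscar, watch:Oscar, card:Bob
Alice holds: (nothing).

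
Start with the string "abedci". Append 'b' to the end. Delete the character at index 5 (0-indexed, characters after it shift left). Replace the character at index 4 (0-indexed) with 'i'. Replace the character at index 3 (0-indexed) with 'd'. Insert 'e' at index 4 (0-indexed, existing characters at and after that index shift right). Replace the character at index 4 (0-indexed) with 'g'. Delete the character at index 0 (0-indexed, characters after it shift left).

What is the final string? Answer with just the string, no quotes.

Answer: bedgib

Derivation:
Applying each edit step by step:
Start: "abedci"
Op 1 (append 'b'): "abedci" -> "abedcib"
Op 2 (delete idx 5 = 'i'): "abedcib" -> "abedcb"
Op 3 (replace idx 4: 'c' -> 'i'): "abedcb" -> "abedib"
Op 4 (replace idx 3: 'd' -> 'd'): "abedib" -> "abedib"
Op 5 (insert 'e' at idx 4): "abedib" -> "abedeib"
Op 6 (replace idx 4: 'e' -> 'g'): "abedeib" -> "abedgib"
Op 7 (delete idx 0 = 'a'): "abedgib" -> "bedgib"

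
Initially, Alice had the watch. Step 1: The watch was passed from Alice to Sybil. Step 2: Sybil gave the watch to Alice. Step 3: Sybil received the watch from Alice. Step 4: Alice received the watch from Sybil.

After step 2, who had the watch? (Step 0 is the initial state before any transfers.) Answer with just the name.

Answer: Alice

Derivation:
Tracking the watch holder through step 2:
After step 0 (start): Alice
After step 1: Sybil
After step 2: Alice

At step 2, the holder is Alice.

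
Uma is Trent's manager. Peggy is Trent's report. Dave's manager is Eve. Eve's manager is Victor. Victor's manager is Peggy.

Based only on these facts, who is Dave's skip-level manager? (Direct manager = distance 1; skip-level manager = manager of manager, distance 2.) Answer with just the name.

Reconstructing the manager chain from the given facts:
  Uma -> Trent -> Peggy -> Victor -> Eve -> Dave
(each arrow means 'manager of the next')
Positions in the chain (0 = top):
  position of Uma: 0
  position of Trent: 1
  position of Peggy: 2
  position of Victor: 3
  position of Eve: 4
  position of Dave: 5

Dave is at position 5; the skip-level manager is 2 steps up the chain, i.e. position 3: Victor.

Answer: Victor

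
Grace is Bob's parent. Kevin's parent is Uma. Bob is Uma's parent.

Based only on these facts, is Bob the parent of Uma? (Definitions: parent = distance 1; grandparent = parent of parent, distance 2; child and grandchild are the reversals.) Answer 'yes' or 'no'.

Answer: yes

Derivation:
Reconstructing the parent chain from the given facts:
  Grace -> Bob -> Uma -> Kevin
(each arrow means 'parent of the next')
Positions in the chain (0 = top):
  position of Grace: 0
  position of Bob: 1
  position of Uma: 2
  position of Kevin: 3

Bob is at position 1, Uma is at position 2; signed distance (j - i) = 1.
'parent' requires j - i = 1. Actual distance is 1, so the relation HOLDS.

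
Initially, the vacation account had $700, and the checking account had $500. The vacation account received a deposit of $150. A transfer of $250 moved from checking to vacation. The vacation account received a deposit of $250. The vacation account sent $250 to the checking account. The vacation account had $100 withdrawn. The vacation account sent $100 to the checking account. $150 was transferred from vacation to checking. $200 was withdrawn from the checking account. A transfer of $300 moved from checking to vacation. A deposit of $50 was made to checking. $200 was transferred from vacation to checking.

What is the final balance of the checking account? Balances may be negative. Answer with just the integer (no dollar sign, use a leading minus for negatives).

Tracking account balances step by step:
Start: vacation=700, checking=500
Event 1 (deposit 150 to vacation): vacation: 700 + 150 = 850. Balances: vacation=850, checking=500
Event 2 (transfer 250 checking -> vacation): checking: 500 - 250 = 250, vacation: 850 + 250 = 1100. Balances: vacation=1100, checking=250
Event 3 (deposit 250 to vacation): vacation: 1100 + 250 = 1350. Balances: vacation=1350, checking=250
Event 4 (transfer 250 vacation -> checking): vacation: 1350 - 250 = 1100, checking: 250 + 250 = 500. Balances: vacation=1100, checking=500
Event 5 (withdraw 100 from vacation): vacation: 1100 - 100 = 1000. Balances: vacation=1000, checking=500
Event 6 (transfer 100 vacation -> checking): vacation: 1000 - 100 = 900, checking: 500 + 100 = 600. Balances: vacation=900, checking=600
Event 7 (transfer 150 vacation -> checking): vacation: 900 - 150 = 750, checking: 600 + 150 = 750. Balances: vacation=750, checking=750
Event 8 (withdraw 200 from checking): checking: 750 - 200 = 550. Balances: vacation=750, checking=550
Event 9 (transfer 300 checking -> vacation): checking: 550 - 300 = 250, vacation: 750 + 300 = 1050. Balances: vacation=1050, checking=250
Event 10 (deposit 50 to checking): checking: 250 + 50 = 300. Balances: vacation=1050, checking=300
Event 11 (transfer 200 vacation -> checking): vacation: 1050 - 200 = 850, checking: 300 + 200 = 500. Balances: vacation=850, checking=500

Final balance of checking: 500

Answer: 500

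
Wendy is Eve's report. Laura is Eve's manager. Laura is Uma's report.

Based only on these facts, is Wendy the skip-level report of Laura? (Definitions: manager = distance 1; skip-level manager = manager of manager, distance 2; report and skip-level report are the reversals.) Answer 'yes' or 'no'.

Reconstructing the manager chain from the given facts:
  Uma -> Laura -> Eve -> Wendy
(each arrow means 'manager of the next')
Positions in the chain (0 = top):
  position of Uma: 0
  position of Laura: 1
  position of Eve: 2
  position of Wendy: 3

Wendy is at position 3, Laura is at position 1; signed distance (j - i) = -2.
'skip-level report' requires j - i = -2. Actual distance is -2, so the relation HOLDS.

Answer: yes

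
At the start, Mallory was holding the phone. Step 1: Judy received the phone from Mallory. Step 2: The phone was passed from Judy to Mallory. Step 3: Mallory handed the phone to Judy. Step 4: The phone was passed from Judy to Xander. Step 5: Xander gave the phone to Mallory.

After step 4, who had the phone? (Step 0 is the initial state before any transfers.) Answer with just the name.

Tracking the phone holder through step 4:
After step 0 (start): Mallory
After step 1: Judy
After step 2: Mallory
After step 3: Judy
After step 4: Xander

At step 4, the holder is Xander.

Answer: Xander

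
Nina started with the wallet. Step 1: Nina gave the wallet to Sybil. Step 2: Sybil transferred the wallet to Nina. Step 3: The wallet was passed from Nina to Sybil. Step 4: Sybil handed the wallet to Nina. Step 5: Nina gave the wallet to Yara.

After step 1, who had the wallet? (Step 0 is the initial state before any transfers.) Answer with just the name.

Answer: Sybil

Derivation:
Tracking the wallet holder through step 1:
After step 0 (start): Nina
After step 1: Sybil

At step 1, the holder is Sybil.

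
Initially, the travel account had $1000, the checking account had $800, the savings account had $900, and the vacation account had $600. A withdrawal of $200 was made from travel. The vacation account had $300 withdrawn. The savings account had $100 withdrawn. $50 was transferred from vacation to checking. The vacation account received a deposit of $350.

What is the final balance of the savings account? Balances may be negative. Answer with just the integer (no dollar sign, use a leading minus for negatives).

Tracking account balances step by step:
Start: travel=1000, checking=800, savings=900, vacation=600
Event 1 (withdraw 200 from travel): travel: 1000 - 200 = 800. Balances: travel=800, checking=800, savings=900, vacation=600
Event 2 (withdraw 300 from vacation): vacation: 600 - 300 = 300. Balances: travel=800, checking=800, savings=900, vacation=300
Event 3 (withdraw 100 from savings): savings: 900 - 100 = 800. Balances: travel=800, checking=800, savings=800, vacation=300
Event 4 (transfer 50 vacation -> checking): vacation: 300 - 50 = 250, checking: 800 + 50 = 850. Balances: travel=800, checking=850, savings=800, vacation=250
Event 5 (deposit 350 to vacation): vacation: 250 + 350 = 600. Balances: travel=800, checking=850, savings=800, vacation=600

Final balance of savings: 800

Answer: 800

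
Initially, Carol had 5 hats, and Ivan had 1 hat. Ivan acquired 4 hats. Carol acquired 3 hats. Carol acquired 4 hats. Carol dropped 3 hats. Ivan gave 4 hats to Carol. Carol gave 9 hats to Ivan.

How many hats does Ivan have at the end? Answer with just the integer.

Tracking counts step by step:
Start: Carol=5, Ivan=1
Event 1 (Ivan +4): Ivan: 1 -> 5. State: Carol=5, Ivan=5
Event 2 (Carol +3): Carol: 5 -> 8. State: Carol=8, Ivan=5
Event 3 (Carol +4): Carol: 8 -> 12. State: Carol=12, Ivan=5
Event 4 (Carol -3): Carol: 12 -> 9. State: Carol=9, Ivan=5
Event 5 (Ivan -> Carol, 4): Ivan: 5 -> 1, Carol: 9 -> 13. State: Carol=13, Ivan=1
Event 6 (Carol -> Ivan, 9): Carol: 13 -> 4, Ivan: 1 -> 10. State: Carol=4, Ivan=10

Ivan's final count: 10

Answer: 10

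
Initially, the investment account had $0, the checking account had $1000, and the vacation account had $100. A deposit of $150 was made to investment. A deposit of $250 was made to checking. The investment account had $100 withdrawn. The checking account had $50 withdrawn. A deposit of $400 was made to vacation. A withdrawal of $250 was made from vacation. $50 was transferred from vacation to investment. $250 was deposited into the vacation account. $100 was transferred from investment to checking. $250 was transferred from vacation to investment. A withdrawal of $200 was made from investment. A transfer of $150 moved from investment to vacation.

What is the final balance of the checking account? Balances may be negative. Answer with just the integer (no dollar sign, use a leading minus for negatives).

Tracking account balances step by step:
Start: investment=0, checking=1000, vacation=100
Event 1 (deposit 150 to investment): investment: 0 + 150 = 150. Balances: investment=150, checking=1000, vacation=100
Event 2 (deposit 250 to checking): checking: 1000 + 250 = 1250. Balances: investment=150, checking=1250, vacation=100
Event 3 (withdraw 100 from investment): investment: 150 - 100 = 50. Balances: investment=50, checking=1250, vacation=100
Event 4 (withdraw 50 from checking): checking: 1250 - 50 = 1200. Balances: investment=50, checking=1200, vacation=100
Event 5 (deposit 400 to vacation): vacation: 100 + 400 = 500. Balances: investment=50, checking=1200, vacation=500
Event 6 (withdraw 250 from vacation): vacation: 500 - 250 = 250. Balances: investment=50, checking=1200, vacation=250
Event 7 (transfer 50 vacation -> investment): vacation: 250 - 50 = 200, investment: 50 + 50 = 100. Balances: investment=100, checking=1200, vacation=200
Event 8 (deposit 250 to vacation): vacation: 200 + 250 = 450. Balances: investment=100, checking=1200, vacation=450
Event 9 (transfer 100 investment -> checking): investment: 100 - 100 = 0, checking: 1200 + 100 = 1300. Balances: investment=0, checking=1300, vacation=450
Event 10 (transfer 250 vacation -> investment): vacation: 450 - 250 = 200, investment: 0 + 250 = 250. Balances: investment=250, checking=1300, vacation=200
Event 11 (withdraw 200 from investment): investment: 250 - 200 = 50. Balances: investment=50, checking=1300, vacation=200
Event 12 (transfer 150 investment -> vacation): investment: 50 - 150 = -100, vacation: 200 + 150 = 350. Balances: investment=-100, checking=1300, vacation=350

Final balance of checking: 1300

Answer: 1300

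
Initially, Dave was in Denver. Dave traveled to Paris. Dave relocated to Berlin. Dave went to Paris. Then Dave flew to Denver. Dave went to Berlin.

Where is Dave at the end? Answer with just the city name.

Answer: Berlin

Derivation:
Tracking Dave's location:
Start: Dave is in Denver.
After move 1: Denver -> Paris. Dave is in Paris.
After move 2: Paris -> Berlin. Dave is in Berlin.
After move 3: Berlin -> Paris. Dave is in Paris.
After move 4: Paris -> Denver. Dave is in Denver.
After move 5: Denver -> Berlin. Dave is in Berlin.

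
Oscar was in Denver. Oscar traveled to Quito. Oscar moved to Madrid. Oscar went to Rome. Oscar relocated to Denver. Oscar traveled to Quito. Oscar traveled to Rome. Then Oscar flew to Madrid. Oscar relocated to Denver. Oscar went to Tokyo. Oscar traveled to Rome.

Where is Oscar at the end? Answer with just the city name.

Answer: Rome

Derivation:
Tracking Oscar's location:
Start: Oscar is in Denver.
After move 1: Denver -> Quito. Oscar is in Quito.
After move 2: Quito -> Madrid. Oscar is in Madrid.
After move 3: Madrid -> Rome. Oscar is in Rome.
After move 4: Rome -> Denver. Oscar is in Denver.
After move 5: Denver -> Quito. Oscar is in Quito.
After move 6: Quito -> Rome. Oscar is in Rome.
After move 7: Rome -> Madrid. Oscar is in Madrid.
After move 8: Madrid -> Denver. Oscar is in Denver.
After move 9: Denver -> Tokyo. Oscar is in Tokyo.
After move 10: Tokyo -> Rome. Oscar is in Rome.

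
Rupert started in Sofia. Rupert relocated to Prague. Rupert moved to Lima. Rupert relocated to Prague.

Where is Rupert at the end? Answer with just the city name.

Tracking Rupert's location:
Start: Rupert is in Sofia.
After move 1: Sofia -> Prague. Rupert is in Prague.
After move 2: Prague -> Lima. Rupert is in Lima.
After move 3: Lima -> Prague. Rupert is in Prague.

Answer: Prague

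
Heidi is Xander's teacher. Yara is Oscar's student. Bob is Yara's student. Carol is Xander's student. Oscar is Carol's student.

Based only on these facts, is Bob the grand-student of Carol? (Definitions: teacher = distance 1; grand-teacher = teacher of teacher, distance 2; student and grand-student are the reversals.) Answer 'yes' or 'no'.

Answer: no

Derivation:
Reconstructing the teacher chain from the given facts:
  Heidi -> Xander -> Carol -> Oscar -> Yara -> Bob
(each arrow means 'teacher of the next')
Positions in the chain (0 = top):
  position of Heidi: 0
  position of Xander: 1
  position of Carol: 2
  position of Oscar: 3
  position of Yara: 4
  position of Bob: 5

Bob is at position 5, Carol is at position 2; signed distance (j - i) = -3.
'grand-student' requires j - i = -2. Actual distance is -3, so the relation does NOT hold.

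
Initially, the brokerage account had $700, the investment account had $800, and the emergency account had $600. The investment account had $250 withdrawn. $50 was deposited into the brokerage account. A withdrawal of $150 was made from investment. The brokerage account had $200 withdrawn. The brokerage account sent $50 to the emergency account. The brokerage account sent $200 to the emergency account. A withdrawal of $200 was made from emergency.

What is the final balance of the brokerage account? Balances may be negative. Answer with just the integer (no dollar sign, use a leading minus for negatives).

Answer: 300

Derivation:
Tracking account balances step by step:
Start: brokerage=700, investment=800, emergency=600
Event 1 (withdraw 250 from investment): investment: 800 - 250 = 550. Balances: brokerage=700, investment=550, emergency=600
Event 2 (deposit 50 to brokerage): brokerage: 700 + 50 = 750. Balances: brokerage=750, investment=550, emergency=600
Event 3 (withdraw 150 from investment): investment: 550 - 150 = 400. Balances: brokerage=750, investment=400, emergency=600
Event 4 (withdraw 200 from brokerage): brokerage: 750 - 200 = 550. Balances: brokerage=550, investment=400, emergency=600
Event 5 (transfer 50 brokerage -> emergency): brokerage: 550 - 50 = 500, emergency: 600 + 50 = 650. Balances: brokerage=500, investment=400, emergency=650
Event 6 (transfer 200 brokerage -> emergency): brokerage: 500 - 200 = 300, emergency: 650 + 200 = 850. Balances: brokerage=300, investment=400, emergency=850
Event 7 (withdraw 200 from emergency): emergency: 850 - 200 = 650. Balances: brokerage=300, investment=400, emergency=650

Final balance of brokerage: 300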